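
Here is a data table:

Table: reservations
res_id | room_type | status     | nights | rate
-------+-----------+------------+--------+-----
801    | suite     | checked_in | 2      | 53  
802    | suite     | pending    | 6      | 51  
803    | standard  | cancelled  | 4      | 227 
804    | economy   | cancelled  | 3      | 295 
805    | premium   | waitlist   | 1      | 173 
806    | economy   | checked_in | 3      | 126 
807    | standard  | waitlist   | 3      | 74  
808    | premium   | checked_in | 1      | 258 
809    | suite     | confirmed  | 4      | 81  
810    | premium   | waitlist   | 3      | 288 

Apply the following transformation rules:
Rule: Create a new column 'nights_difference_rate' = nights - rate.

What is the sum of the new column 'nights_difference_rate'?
-1596

Step 1: For each record, compute nights - rate
Example calculations:
  2 - 53 = -51
  6 - 51 = -45
  4 - 227 = -223
  ...
Step 2: Sum all derived values
Step 3: Total = -1596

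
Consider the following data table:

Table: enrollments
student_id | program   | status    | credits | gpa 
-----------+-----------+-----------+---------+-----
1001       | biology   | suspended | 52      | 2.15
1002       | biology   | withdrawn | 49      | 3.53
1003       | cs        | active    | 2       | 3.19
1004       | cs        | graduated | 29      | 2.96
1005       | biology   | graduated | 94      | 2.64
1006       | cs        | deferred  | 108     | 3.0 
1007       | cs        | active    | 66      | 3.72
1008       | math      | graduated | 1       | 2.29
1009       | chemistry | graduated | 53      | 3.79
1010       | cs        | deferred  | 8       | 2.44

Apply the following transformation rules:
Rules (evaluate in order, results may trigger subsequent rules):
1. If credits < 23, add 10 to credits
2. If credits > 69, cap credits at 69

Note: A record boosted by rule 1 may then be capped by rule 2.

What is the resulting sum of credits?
428

Step 1: Apply rule 1 to records with credits < 23
  - 3 records get bonus of 10
  - Of these, 0 records then exceed 69 and get capped
Step 2: Apply rule 2 to records with credits > 69
  - 2 records (original) are capped
Step 3: Calculate final sum = 428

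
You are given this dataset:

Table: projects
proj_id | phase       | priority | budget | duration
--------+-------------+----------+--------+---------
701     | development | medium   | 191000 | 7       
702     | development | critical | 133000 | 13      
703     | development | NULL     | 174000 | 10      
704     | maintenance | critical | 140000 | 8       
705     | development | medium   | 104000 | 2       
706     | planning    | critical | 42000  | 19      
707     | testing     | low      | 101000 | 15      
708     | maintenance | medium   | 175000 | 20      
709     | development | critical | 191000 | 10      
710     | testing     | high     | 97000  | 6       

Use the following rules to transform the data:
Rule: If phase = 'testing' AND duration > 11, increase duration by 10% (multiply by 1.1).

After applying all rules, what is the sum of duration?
111.5

Step 1: Find records where phase = 'testing' AND duration > 11
Step 2: 1 records match, summing to 15
Step 3: After multiplier: 15 × 1.1 = 16.5
Step 4: Unaffected records sum: 95
Step 5: Final sum = 16.5 + 95 = 111.5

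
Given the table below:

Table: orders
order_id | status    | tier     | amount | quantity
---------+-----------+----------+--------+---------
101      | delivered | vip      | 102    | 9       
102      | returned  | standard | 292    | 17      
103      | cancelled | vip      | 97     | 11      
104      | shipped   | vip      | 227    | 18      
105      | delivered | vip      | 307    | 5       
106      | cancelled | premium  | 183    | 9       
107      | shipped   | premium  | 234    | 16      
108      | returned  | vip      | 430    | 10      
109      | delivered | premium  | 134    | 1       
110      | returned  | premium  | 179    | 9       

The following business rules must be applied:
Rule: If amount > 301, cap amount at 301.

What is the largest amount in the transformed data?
301

Step 1: Original maximum amount = 430
Step 2: Apply cap at 301
Step 3: 2 records had amount > 301 and were capped
Step 4: Maximum after transformation = 301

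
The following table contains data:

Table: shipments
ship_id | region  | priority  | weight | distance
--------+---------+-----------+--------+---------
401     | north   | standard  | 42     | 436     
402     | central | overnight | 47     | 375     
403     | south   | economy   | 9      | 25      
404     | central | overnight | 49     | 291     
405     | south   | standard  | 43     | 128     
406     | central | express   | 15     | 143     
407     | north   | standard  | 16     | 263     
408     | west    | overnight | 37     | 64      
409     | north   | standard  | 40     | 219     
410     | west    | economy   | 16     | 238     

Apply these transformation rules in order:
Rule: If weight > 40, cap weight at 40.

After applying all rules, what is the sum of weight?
293

Step 1: 4 records have weight > 40
Step 2: These records originally summed to 181
Step 3: After capping: 4 × 40 = 160
Step 4: Unaffected records sum: 133
Step 5: Final sum = 160 + 133 = 293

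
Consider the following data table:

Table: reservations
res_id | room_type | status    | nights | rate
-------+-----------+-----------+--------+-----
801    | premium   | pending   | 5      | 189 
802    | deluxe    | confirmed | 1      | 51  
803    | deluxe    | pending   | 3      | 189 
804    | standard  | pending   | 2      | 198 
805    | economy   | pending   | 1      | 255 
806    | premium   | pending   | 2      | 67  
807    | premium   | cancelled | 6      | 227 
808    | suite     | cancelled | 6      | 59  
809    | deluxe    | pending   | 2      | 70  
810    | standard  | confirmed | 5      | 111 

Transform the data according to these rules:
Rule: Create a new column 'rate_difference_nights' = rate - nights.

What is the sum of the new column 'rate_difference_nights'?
1383

Step 1: For each record, compute rate - nights
Example calculations:
  189 - 5 = 184
  51 - 1 = 50
  189 - 3 = 186
  ...
Step 2: Sum all derived values
Step 3: Total = 1383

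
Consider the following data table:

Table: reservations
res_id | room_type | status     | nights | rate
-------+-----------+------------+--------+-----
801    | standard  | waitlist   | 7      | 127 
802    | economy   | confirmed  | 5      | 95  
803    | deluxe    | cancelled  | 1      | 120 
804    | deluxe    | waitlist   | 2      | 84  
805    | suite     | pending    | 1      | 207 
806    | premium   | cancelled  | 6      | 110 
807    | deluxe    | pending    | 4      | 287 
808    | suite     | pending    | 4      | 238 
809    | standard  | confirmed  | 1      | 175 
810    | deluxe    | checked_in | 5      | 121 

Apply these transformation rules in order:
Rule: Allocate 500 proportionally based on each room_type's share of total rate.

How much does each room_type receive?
deluxe: 195.65, economy: 30.37, premium: 35.17, standard: 96.55, suite: 142.26

Step 1: Calculate total rate = 1564
Step 2: Calculate each room_type's proportion:
  deluxe: 612/1564 = 39.13% → 195.65
  economy: 95/1564 = 6.07% → 30.37
  premium: 110/1564 = 7.03% → 35.17
  standard: 302/1564 = 19.31% → 96.55
  suite: 445/1564 = 28.45% → 142.26
Step 3: Verify: sum of allocations ≈ 500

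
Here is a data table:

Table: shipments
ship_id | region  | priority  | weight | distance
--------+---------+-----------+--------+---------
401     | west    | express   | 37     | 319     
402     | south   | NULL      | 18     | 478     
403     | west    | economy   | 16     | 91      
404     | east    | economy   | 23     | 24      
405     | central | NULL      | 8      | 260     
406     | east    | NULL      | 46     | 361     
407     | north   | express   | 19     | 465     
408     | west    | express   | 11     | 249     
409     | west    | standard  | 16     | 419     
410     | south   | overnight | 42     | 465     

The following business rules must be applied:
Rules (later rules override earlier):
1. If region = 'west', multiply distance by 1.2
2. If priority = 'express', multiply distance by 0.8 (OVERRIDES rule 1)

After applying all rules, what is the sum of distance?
3026.4

Step 1: Rule 2 takes priority for records with priority = 'express'
  - 3 records: 1033 × 0.8 = 826.4
Step 2: Rule 1 applies to remaining records with region = 'west'
  - 2 records: 510 × 1.2 = 612.0
Step 3: Other records unchanged: 1588
Step 4: Final sum = 826.4 + 612.0 + 1588 = 3026.4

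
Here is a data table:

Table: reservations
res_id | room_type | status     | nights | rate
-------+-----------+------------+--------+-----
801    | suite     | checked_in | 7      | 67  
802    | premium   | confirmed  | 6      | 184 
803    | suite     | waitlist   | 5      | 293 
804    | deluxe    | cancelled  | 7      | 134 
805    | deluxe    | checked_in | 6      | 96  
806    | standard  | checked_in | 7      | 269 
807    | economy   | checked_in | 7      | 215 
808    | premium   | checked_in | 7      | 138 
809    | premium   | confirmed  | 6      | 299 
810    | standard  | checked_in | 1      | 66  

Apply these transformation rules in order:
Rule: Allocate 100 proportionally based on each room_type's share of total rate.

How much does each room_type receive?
deluxe: 13.06, economy: 12.21, premium: 35.26, standard: 19.02, suite: 20.44

Step 1: Calculate total rate = 1761
Step 2: Calculate each room_type's proportion:
  deluxe: 230/1761 = 13.06% → 13.06
  economy: 215/1761 = 12.21% → 12.21
  premium: 621/1761 = 35.26% → 35.26
  standard: 335/1761 = 19.02% → 19.02
  suite: 360/1761 = 20.44% → 20.44
Step 3: Verify: sum of allocations ≈ 100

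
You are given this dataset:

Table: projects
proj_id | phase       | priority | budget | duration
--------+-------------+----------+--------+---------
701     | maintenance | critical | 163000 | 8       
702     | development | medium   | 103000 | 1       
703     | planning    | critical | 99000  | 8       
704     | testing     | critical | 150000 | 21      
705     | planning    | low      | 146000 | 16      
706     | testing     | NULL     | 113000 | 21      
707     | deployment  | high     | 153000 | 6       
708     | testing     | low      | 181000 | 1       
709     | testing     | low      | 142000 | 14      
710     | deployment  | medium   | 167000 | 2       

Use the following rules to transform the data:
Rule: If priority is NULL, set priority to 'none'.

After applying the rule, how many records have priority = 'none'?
1

Step 1: Count records where priority IS NULL
Step 2: Found 1 records with NULL priority
Step 3: These records will have priority set to 'none'
Step 4: Records already having priority = 'none': 0
Step 5: Answer: 1 + 0 = 1 records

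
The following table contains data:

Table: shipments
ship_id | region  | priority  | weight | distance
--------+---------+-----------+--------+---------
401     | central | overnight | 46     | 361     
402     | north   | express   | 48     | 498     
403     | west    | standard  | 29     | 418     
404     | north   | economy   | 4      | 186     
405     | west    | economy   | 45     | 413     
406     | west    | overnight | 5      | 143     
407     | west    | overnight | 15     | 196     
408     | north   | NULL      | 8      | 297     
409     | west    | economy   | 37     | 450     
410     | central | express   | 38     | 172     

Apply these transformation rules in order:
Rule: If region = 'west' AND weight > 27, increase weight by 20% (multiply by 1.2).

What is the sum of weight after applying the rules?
297.2

Step 1: Find records where region = 'west' AND weight > 27
Step 2: 3 records match, summing to 111
Step 3: After multiplier: 111 × 1.2 = 133.2
Step 4: Unaffected records sum: 164
Step 5: Final sum = 133.2 + 164 = 297.2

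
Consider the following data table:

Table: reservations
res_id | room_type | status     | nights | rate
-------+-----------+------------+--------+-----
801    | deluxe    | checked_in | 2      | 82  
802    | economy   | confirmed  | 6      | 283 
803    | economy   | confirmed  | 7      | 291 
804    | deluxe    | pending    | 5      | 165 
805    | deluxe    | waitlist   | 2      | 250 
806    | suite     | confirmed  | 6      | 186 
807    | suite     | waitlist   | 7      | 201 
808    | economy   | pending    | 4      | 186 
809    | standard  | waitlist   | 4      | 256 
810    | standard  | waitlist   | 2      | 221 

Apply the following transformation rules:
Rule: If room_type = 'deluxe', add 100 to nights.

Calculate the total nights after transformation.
345

Step 1: Count records where room_type = 'deluxe': 3
Step 2: Total bonus added: 3 × 100 = 300
Step 3: Original sum of nights: 45
Step 4: Final sum = 45 + 300 = 345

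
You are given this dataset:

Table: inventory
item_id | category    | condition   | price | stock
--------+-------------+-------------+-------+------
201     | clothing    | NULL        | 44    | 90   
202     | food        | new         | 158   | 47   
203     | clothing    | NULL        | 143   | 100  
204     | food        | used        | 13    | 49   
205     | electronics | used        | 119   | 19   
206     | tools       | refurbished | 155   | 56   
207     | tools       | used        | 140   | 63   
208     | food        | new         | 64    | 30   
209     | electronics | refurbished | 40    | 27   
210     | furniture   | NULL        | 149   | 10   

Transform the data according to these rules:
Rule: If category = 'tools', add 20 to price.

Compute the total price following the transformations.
1065

Step 1: Count records where category = 'tools': 2
Step 2: Total bonus added: 2 × 20 = 40
Step 3: Original sum of price: 1025
Step 4: Final sum = 1025 + 40 = 1065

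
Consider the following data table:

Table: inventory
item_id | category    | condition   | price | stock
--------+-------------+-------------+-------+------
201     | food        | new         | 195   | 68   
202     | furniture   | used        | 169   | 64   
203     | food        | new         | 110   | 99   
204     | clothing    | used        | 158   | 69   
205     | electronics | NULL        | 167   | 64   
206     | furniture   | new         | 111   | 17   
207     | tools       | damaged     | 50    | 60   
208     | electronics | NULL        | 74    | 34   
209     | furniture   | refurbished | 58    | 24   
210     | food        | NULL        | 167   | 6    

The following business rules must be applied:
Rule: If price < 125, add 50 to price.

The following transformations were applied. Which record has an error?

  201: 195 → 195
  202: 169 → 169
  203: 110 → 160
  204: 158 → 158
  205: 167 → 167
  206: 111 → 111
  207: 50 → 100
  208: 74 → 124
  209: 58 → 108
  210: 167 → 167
Record 206 has an error. The correct transformed value should be 161, not 111.

Step 1: Check each record against the rule
Step 2: Record 206 has price = 111
Step 3: Since 111 < 125, the bonus should have been applied
Step 4: Correct value = 161, but claimed value = 111
Conclusion: Record 206 has the error.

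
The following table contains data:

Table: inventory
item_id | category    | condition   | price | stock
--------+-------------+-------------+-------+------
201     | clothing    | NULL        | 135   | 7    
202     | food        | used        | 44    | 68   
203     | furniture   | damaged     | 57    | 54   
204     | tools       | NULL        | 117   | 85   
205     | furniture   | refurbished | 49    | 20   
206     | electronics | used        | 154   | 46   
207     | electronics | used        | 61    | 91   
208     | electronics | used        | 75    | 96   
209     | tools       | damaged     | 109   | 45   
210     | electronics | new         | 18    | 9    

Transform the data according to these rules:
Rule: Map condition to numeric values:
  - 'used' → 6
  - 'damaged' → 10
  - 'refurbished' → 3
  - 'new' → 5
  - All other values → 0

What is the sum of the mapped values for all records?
52

Step 1: Apply mapping to each record
Step 2: Count by status:
  'used': 4 records × 6 = 24
  'damaged': 2 records × 10 = 20
  'refurbished': 1 records × 3 = 3
  'new': 1 records × 5 = 5
Step 3: Sum all mapped values = 52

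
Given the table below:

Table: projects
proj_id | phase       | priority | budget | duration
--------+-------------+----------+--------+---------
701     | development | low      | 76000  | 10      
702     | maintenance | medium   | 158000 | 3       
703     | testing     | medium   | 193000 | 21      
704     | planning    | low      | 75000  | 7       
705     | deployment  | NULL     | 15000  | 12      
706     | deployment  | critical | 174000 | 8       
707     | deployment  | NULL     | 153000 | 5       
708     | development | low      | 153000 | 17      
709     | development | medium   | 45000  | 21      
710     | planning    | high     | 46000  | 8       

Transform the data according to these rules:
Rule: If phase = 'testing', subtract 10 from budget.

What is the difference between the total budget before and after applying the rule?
10

Step 1: Original sum of budget = 1088000
Step 2: 1 records have phase = 'testing'
Step 3: Each affected record changes by -10
Step 4: Total change = 1 × -10 = -10
Step 5: New sum = 1088000 + -10 = 1087990
Step 6: Difference = |1087990 - 1088000| = 10
        (Sum decreased by 10)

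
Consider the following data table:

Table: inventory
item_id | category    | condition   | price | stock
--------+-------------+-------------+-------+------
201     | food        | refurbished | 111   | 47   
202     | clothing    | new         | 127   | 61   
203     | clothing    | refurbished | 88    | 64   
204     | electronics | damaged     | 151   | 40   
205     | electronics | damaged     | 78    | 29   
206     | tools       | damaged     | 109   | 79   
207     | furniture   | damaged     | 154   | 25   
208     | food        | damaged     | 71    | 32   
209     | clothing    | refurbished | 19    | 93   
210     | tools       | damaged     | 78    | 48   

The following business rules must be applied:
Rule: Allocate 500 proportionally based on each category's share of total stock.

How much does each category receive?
clothing: 210.42, electronics: 66.6, food: 76.25, furniture: 24.13, tools: 122.59

Step 1: Calculate total stock = 518
Step 2: Calculate each category's proportion:
  clothing: 218/518 = 42.08% → 210.42
  electronics: 69/518 = 13.32% → 66.6
  food: 79/518 = 15.25% → 76.25
  furniture: 25/518 = 4.83% → 24.13
  tools: 127/518 = 24.52% → 122.59
Step 3: Verify: sum of allocations ≈ 500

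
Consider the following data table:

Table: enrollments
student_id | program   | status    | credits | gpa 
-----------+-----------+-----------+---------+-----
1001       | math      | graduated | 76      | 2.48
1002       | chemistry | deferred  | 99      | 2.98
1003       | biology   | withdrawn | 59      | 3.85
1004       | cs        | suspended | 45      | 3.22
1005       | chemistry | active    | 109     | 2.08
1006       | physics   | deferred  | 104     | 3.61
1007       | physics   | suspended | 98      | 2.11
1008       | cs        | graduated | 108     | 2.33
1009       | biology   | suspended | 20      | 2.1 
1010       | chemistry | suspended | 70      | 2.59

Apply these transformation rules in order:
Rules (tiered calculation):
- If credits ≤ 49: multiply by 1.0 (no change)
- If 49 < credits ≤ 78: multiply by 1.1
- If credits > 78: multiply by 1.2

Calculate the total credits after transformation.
912.1

Step 1: Tier 1 (credits ≤ 49): 2 records, sum = 65 × 1.0 = 65.0
Step 2: Tier 2 (49 < credits ≤ 78): 3 records, sum = 205 × 1.1 = 225.5
Step 3: Tier 3 (credits > 78): 5 records, sum = 518 × 1.2 = 621.6
Step 4: Final sum = 65.0 + 225.5 + 621.6 = 912.1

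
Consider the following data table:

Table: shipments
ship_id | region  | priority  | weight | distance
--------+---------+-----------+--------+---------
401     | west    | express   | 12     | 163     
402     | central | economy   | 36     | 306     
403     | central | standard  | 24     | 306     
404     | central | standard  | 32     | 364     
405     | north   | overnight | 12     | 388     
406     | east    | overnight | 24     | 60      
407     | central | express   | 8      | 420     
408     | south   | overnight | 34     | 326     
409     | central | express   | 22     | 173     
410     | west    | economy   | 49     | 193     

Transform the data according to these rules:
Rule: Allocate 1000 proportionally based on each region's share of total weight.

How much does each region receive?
central: 482.21, east: 94.86, north: 47.43, south: 134.39, west: 241.11

Step 1: Calculate total weight = 253
Step 2: Calculate each region's proportion:
  central: 122/253 = 48.22% → 482.21
  east: 24/253 = 9.49% → 94.86
  north: 12/253 = 4.74% → 47.43
  south: 34/253 = 13.44% → 134.39
  west: 61/253 = 24.11% → 241.11
Step 3: Verify: sum of allocations ≈ 1000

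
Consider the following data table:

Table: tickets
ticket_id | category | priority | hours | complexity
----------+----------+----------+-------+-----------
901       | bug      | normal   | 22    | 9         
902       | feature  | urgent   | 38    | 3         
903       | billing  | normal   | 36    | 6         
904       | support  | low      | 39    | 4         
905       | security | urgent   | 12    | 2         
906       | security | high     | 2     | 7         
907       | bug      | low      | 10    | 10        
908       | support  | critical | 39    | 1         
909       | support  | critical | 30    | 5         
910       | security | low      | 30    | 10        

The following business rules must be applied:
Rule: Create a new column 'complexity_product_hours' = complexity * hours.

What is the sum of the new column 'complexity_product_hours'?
1311

Step 1: For each record, compute complexity * hours
Example calculations:
  9 * 22 = 198
  3 * 38 = 114
  6 * 36 = 216
  ...
Step 2: Sum all derived values
Step 3: Total = 1311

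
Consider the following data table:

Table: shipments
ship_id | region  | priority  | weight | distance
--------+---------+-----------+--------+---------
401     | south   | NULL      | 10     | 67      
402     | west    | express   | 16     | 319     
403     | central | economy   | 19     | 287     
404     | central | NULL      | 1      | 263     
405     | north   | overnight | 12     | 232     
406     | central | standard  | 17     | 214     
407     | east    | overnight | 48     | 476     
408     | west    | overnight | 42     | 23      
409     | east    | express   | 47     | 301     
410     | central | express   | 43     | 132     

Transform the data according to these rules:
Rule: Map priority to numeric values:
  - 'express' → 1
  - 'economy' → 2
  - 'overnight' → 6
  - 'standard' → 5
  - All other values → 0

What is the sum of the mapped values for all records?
28

Step 1: Apply mapping to each record
Step 2: Count by status:
  'express': 3 records × 1 = 3
  'economy': 1 records × 2 = 2
  'overnight': 3 records × 6 = 18
  'standard': 1 records × 5 = 5
Step 3: Sum all mapped values = 28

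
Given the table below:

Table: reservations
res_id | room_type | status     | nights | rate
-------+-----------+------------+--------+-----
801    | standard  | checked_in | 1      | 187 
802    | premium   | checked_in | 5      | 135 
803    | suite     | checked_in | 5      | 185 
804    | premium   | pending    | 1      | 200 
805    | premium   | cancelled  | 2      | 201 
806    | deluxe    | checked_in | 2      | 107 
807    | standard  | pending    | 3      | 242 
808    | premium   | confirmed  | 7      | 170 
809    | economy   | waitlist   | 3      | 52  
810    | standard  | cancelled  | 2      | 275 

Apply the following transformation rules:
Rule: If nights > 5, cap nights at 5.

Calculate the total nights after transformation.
29

Step 1: 1 records have nights > 5
Step 2: These records originally summed to 7
Step 3: After capping: 1 × 5 = 5
Step 4: Unaffected records sum: 24
Step 5: Final sum = 5 + 24 = 29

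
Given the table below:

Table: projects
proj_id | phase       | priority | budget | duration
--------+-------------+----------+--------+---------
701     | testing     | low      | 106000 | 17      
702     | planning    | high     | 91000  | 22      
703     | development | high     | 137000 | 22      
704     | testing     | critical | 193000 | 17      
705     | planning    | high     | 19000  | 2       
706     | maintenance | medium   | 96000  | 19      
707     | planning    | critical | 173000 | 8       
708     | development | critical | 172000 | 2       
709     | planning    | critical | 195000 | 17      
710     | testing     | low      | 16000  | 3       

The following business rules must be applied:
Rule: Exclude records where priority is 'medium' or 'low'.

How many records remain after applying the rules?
7

Step 1: Count records to exclude
  - 1 (medium) + 2 (low) = 3 records
Step 2: Total records: 10
Step 3: Remaining = 10 - 3 = 7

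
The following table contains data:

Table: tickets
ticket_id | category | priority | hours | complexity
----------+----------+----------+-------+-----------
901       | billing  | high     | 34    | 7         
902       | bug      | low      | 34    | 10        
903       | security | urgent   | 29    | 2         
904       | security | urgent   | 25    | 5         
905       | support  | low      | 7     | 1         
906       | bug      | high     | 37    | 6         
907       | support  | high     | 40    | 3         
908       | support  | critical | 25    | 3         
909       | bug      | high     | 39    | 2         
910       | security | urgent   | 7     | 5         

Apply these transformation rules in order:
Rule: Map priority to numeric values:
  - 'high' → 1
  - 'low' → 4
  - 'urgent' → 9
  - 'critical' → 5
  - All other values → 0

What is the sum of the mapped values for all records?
44

Step 1: Apply mapping to each record
Step 2: Count by status:
  'high': 4 records × 1 = 4
  'low': 2 records × 4 = 8
  'urgent': 3 records × 9 = 27
  'critical': 1 records × 5 = 5
Step 3: Sum all mapped values = 44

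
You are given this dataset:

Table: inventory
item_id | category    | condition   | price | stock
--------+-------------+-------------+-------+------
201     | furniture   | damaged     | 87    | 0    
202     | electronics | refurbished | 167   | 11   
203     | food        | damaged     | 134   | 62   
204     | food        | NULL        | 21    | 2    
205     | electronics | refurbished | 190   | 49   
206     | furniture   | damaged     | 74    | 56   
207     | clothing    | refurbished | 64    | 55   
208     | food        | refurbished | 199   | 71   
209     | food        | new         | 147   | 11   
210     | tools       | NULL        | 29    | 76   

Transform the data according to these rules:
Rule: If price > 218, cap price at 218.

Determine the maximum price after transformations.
199

Step 1: Original maximum price = 199
Step 2: Check cap of 218 against maximum
Step 3: No records exceed the cap (max 199 <= cap 218), so no capping applies
Step 4: Maximum after transformation = 199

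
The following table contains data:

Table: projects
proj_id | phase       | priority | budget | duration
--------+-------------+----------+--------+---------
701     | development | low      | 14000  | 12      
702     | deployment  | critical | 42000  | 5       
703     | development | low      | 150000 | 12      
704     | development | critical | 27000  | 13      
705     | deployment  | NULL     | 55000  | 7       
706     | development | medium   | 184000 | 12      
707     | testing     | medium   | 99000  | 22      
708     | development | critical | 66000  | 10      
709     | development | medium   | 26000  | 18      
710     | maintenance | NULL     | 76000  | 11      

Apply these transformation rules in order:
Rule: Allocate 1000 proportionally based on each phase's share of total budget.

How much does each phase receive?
deployment: 131.26, development: 631.94, maintenance: 102.84, testing: 133.96

Step 1: Calculate total budget = 739000
Step 2: Calculate each phase's proportion:
  deployment: 97000/739000 = 13.13% → 131.26
  development: 467000/739000 = 63.19% → 631.94
  maintenance: 76000/739000 = 10.28% → 102.84
  testing: 99000/739000 = 13.40% → 133.96
Step 3: Verify: sum of allocations ≈ 1000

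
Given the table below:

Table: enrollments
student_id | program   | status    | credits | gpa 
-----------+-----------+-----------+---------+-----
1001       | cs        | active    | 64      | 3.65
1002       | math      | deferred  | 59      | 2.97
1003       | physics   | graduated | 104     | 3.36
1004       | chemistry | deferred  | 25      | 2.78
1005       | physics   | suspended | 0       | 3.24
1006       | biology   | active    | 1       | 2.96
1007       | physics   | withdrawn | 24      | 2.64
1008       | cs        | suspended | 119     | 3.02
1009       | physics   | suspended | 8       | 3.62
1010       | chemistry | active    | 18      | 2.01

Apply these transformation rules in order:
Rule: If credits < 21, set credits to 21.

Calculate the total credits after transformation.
479

Step 1: 4 records have credits < 21
Step 2: These records originally summed to 27
Step 3: After setting to minimum: 4 × 21 = 84
Step 4: Unaffected records sum: 395
Step 5: Final sum = 84 + 395 = 479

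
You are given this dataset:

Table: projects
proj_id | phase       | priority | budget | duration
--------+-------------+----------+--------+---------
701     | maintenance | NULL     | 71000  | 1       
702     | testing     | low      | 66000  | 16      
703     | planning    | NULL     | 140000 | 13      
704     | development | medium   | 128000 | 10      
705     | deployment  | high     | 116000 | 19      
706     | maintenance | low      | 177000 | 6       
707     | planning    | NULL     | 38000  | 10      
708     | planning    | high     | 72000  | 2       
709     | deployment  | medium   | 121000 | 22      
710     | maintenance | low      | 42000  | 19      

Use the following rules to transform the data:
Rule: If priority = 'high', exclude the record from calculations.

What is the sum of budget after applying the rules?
783000

Step 1: Identify records where priority = 'high'
Step 2: The excluded records sum to 188000
Step 3: Original total budget = 971000
Step 4: Remaining total = 971000 - 188000 = 783000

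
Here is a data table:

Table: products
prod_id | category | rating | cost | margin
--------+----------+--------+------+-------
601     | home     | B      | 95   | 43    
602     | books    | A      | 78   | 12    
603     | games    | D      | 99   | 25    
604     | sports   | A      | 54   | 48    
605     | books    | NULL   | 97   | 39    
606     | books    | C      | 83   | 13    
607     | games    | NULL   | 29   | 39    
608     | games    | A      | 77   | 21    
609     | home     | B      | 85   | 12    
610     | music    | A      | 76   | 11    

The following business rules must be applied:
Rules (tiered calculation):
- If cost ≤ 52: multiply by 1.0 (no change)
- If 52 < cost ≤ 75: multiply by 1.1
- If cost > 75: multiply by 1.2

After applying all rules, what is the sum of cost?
916.4

Step 1: Tier 1 (cost ≤ 52): 1 records, sum = 29 × 1.0 = 29.0
Step 2: Tier 2 (52 < cost ≤ 75): 1 records, sum = 54 × 1.1 = 59.4
Step 3: Tier 3 (cost > 75): 8 records, sum = 690 × 1.2 = 828.0
Step 4: Final sum = 29.0 + 59.4 + 828.0 = 916.4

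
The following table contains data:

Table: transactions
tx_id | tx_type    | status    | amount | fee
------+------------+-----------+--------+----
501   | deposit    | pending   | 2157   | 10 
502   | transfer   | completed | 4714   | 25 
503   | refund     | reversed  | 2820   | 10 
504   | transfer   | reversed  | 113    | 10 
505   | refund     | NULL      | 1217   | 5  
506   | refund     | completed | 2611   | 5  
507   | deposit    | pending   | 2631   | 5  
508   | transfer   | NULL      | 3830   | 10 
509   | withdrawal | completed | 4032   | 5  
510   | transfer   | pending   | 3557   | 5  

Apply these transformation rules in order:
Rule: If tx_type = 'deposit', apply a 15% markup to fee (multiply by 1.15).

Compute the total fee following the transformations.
92.25

Step 1: Records with tx_type = 'deposit' have total fee = 15
Step 2: Apply multiplier: 15 × 1.15 = 17.25
Step 3: Other records total: 75
Step 4: Final sum = 17.25 + 75 = 92.25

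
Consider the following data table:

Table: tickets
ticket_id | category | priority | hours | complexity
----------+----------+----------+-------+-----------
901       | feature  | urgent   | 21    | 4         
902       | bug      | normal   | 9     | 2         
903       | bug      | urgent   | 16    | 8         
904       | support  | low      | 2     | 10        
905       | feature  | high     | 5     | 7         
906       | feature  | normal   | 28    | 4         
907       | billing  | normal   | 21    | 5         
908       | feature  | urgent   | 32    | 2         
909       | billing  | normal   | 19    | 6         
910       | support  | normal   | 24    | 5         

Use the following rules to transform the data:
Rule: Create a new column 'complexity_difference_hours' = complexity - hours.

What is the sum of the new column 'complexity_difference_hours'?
-124

Step 1: For each record, compute complexity - hours
Example calculations:
  4 - 21 = -17
  2 - 9 = -7
  8 - 16 = -8
  ...
Step 2: Sum all derived values
Step 3: Total = -124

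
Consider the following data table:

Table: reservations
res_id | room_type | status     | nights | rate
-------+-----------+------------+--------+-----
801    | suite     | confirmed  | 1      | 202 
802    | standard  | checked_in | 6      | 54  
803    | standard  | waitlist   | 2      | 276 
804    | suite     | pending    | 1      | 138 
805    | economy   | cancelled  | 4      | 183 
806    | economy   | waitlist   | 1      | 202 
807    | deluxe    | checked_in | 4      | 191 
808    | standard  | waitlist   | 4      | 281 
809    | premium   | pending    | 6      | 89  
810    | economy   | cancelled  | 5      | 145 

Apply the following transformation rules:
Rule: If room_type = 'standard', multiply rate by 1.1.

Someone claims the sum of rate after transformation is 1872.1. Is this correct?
No, the correct result is 1822.1.

Step 1: Calculate the correct sum after transformation
Step 2: Apply multiplier 1.1 to records where room_type = 'standard'
Step 3: Correct result = 1822.1
Step 4: Claimed result = 1872.1
Step 5: 1822.1 ≠ 1872.1
Conclusion: The claimed result is incorrect. The correct answer is 1822.1.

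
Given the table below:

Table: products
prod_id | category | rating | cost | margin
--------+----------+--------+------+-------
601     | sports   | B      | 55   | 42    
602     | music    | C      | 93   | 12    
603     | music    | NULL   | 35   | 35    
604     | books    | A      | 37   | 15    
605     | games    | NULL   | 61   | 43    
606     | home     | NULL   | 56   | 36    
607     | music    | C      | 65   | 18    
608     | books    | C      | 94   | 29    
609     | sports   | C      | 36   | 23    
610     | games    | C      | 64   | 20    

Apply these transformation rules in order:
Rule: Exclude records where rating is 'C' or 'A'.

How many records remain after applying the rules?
4

Step 1: Count records to exclude
  - 5 (C) + 1 (A) = 6 records
Step 2: Total records: 10
Step 3: Remaining = 10 - 6 = 4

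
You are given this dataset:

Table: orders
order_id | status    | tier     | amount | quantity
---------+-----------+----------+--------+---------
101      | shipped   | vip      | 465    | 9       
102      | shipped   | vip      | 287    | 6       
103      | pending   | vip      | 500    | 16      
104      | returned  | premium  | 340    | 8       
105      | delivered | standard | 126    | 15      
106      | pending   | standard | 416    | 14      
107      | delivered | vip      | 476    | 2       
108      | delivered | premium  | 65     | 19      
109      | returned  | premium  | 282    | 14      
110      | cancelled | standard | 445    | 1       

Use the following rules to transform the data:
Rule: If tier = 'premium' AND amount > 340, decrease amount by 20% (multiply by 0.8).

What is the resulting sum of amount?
3402

Step 1: Find records where tier = 'premium' AND amount > 340
Step 2: 0 records match, summing to 0
Step 3: After multiplier: 0 × 0.8 = 0.0
Step 4: Unaffected records sum: 3402
Step 5: Final sum = 0.0 + 3402 = 3402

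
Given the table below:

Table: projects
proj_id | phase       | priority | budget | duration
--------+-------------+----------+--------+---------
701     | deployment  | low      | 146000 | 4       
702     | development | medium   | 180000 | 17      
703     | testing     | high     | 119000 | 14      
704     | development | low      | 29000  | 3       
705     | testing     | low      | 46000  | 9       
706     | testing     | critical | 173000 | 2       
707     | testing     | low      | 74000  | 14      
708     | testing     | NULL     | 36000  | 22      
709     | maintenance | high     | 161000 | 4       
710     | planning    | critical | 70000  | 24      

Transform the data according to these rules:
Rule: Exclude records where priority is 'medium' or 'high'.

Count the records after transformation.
7

Step 1: Count records to exclude
  - 1 (medium) + 2 (high) = 3 records
Step 2: Total records: 10
Step 3: Remaining = 10 - 3 = 7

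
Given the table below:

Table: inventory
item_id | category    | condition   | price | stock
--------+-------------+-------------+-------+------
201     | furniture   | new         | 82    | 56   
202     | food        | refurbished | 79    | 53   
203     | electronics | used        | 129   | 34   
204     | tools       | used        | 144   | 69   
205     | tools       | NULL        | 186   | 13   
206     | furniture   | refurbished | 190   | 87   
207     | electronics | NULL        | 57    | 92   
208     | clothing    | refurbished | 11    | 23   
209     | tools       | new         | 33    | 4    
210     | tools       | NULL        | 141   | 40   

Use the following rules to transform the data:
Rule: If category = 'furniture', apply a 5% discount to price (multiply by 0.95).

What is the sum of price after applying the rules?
1038.4

Step 1: Records with category = 'furniture' have total price = 272
Step 2: Apply multiplier: 272 × 0.95 = 258.4
Step 3: Other records total: 780
Step 4: Final sum = 258.4 + 780 = 1038.4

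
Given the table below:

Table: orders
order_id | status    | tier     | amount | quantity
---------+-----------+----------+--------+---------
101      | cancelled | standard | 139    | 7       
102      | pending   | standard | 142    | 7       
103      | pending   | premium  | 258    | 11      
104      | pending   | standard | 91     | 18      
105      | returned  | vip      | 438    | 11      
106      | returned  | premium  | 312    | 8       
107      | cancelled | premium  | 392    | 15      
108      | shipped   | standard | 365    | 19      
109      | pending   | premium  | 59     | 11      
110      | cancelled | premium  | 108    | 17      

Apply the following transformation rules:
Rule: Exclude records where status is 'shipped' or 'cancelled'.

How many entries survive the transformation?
6

Step 1: Count records to exclude
  - 1 (shipped) + 3 (cancelled) = 4 records
Step 2: Total records: 10
Step 3: Remaining = 10 - 4 = 6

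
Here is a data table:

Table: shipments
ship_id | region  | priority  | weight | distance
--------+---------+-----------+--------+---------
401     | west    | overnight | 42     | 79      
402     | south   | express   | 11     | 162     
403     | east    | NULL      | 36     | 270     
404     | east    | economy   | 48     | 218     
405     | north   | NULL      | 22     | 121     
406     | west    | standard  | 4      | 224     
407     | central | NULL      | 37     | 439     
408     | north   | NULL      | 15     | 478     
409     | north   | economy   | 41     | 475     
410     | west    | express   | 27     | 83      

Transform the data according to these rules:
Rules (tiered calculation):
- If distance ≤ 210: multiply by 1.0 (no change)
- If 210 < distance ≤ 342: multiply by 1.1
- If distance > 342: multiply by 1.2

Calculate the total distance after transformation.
2898.6

Step 1: Tier 1 (distance ≤ 210): 4 records, sum = 445 × 1.0 = 445.0
Step 2: Tier 2 (210 < distance ≤ 342): 3 records, sum = 712 × 1.1 = 783.2
Step 3: Tier 3 (distance > 342): 3 records, sum = 1392 × 1.2 = 1670.4
Step 4: Final sum = 445.0 + 783.2 + 1670.4 = 2898.6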